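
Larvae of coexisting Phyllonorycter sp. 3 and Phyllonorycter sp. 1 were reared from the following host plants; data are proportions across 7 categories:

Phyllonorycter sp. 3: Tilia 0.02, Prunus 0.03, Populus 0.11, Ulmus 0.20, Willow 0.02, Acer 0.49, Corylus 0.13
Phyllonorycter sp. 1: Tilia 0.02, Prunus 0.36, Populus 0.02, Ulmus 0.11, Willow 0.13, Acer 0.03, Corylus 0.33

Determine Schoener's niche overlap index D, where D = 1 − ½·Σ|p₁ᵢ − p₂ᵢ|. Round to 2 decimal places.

Σ|p₁ᵢ − p₂ᵢ| = 0.00 + 0.33 + 0.09 + 0.09 + 0.11 + 0.46 + 0.20 = 1.28
D = 1 − ½ × 1.28 = 1 − 0.640 = 0.3600

0.36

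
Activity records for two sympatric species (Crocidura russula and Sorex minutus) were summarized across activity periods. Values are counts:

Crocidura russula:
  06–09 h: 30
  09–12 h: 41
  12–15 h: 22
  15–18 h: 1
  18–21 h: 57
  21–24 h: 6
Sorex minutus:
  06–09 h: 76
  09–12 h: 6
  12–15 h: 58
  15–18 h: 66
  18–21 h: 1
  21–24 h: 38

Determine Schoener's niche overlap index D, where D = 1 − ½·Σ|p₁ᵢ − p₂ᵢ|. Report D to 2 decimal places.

0.40

Proportions for Crocidura russula (n=157): 30/157=0.1911, 41/157=0.2611, 22/157=0.1401, 1/157=0.0064, 57/157=0.3631, 6/157=0.0382
Proportions for Sorex minutus (n=245): 76/245=0.3102, 6/245=0.0245, 58/245=0.2367, 66/245=0.2694, 1/245=0.0041, 38/245=0.1551
Σ|p₁ᵢ − p₂ᵢ| = 0.1191 + 0.2366 + 0.0966 + 0.2630 + 0.3590 + 0.1169 = 1.1912
D = 1 − ½ × 1.1912 = 1 − 0.59560 = 0.40440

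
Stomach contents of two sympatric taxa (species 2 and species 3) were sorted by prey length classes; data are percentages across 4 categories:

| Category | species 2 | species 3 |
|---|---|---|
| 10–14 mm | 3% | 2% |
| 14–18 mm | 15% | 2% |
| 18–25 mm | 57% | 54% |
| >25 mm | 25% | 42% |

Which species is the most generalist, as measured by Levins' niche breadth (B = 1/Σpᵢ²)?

Convert percentages to proportions (divide by 100).
Σp_2ᵢ² = 0.03² + 0.15² + 0.57² + 0.25² = 0.0009 + 0.0225 + 0.3249 + 0.0625 = 0.4108
B_2 = 1 / 0.4108 = 2.4343
Σp_3ᵢ² = 0.02² + 0.02² + 0.54² + 0.42² = 0.0004 + 0.0004 + 0.2916 + 0.1764 = 0.4688
B_3 = 1 / 0.4688 = 2.1331
Highest B → broadest niche (most generalist): species 2 (B = 2.43).

species 2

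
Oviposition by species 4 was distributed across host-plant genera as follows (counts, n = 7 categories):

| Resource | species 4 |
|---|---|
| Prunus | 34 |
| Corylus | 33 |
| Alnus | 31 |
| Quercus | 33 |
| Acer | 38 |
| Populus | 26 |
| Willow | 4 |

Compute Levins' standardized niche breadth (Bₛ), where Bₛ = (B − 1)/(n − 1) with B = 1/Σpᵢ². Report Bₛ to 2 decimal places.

0.86

Proportions for species 4 (n=199): 34/199=0.1709, 33/199=0.1658, 31/199=0.1558, 33/199=0.1658, 38/199=0.1910, 26/199=0.1307, 4/199=0.0201
Σpᵢ² = 0.1709² + 0.1658² + 0.1558² + 0.1658² + 0.1910² + 0.1307² + 0.0201² = 0.029207 + 0.027490 + 0.024274 + 0.027490 + 0.036481 + 0.017082 + 0.000404 = 0.162428
B = 1 / 0.162428 = 6.1566
Bₛ = (B − 1)/(n − 1) = (6.1566 − 1)/(7 − 1) = 5.1566/6 = 0.8594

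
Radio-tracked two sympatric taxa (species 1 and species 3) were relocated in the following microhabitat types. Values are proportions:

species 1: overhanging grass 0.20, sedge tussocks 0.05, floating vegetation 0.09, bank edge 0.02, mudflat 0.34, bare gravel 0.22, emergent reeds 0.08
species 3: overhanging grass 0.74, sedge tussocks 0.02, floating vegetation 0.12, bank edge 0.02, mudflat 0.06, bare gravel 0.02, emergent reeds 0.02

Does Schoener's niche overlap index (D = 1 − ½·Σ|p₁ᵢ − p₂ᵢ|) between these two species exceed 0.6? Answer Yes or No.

No

Σ|p₁ᵢ − p₂ᵢ| = 0.54 + 0.03 + 0.03 + 0.00 + 0.28 + 0.20 + 0.06 = 1.14
D = 1 − ½ × 1.14 = 1 − 0.570 = 0.4300
D = 0.4300 < 0.6 → No.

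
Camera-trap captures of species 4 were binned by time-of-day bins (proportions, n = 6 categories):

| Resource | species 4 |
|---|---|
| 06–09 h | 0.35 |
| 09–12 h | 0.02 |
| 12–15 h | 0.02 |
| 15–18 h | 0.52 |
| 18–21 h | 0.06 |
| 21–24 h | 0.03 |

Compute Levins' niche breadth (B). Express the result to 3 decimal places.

2.511

Σpᵢ² = 0.35² + 0.02² + 0.02² + 0.52² + 0.06² + 0.03² = 0.1225 + 0.0004 + 0.0004 + 0.2704 + 0.0036 + 0.0009 = 0.3982
B = 1 / 0.3982 = 2.51130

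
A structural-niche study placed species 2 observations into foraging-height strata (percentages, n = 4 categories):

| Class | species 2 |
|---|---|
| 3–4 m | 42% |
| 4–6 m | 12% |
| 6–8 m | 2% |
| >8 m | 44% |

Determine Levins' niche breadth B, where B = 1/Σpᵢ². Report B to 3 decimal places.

Convert percentages to proportions (divide by 100).
Σpᵢ² = 0.42² + 0.12² + 0.02² + 0.44² = 0.1764 + 0.0144 + 0.0004 + 0.1936 = 0.3848
B = 1 / 0.3848 = 2.59875

2.599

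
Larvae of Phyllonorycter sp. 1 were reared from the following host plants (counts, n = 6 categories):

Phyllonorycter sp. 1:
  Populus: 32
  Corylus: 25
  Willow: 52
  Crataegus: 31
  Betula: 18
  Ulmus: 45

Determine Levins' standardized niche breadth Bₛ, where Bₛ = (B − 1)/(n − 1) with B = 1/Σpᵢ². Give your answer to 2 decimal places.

Proportions for Phyllonorycter sp. 1 (n=203): 32/203=0.1576, 25/203=0.1232, 52/203=0.2562, 31/203=0.1527, 18/203=0.0887, 45/203=0.2217
Σpᵢ² = 0.1576² + 0.1232² + 0.2562² + 0.1527² + 0.0887² + 0.2217² = 0.024838 + 0.015178 + 0.065638 + 0.023317 + 0.007868 + 0.049151 = 0.185990
B = 1 / 0.185990 = 5.3766
Bₛ = (B − 1)/(n − 1) = (5.3766 − 1)/(6 − 1) = 4.3766/5 = 0.8753

0.88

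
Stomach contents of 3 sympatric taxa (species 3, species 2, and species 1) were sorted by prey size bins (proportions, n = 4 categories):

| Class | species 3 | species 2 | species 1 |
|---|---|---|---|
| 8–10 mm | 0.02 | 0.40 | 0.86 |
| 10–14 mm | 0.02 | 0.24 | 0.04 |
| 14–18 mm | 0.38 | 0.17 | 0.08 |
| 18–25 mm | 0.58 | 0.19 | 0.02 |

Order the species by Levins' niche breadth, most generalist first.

Σp_3ᵢ² = 0.02² + 0.02² + 0.38² + 0.58² = 0.0004 + 0.0004 + 0.1444 + 0.3364 = 0.4816
B_3 = 1 / 0.4816 = 2.0764
Σp_2ᵢ² = 0.40² + 0.24² + 0.17² + 0.19² = 0.1600 + 0.0576 + 0.0289 + 0.0361 = 0.2826
B_2 = 1 / 0.2826 = 3.5386
Σp_1ᵢ² = 0.86² + 0.04² + 0.08² + 0.02² = 0.7396 + 0.0016 + 0.0064 + 0.0004 = 0.7480
B_1 = 1 / 0.7480 = 1.3369
Ranking by B (broadest → narrowest): species 2 (3.54) > species 3 (2.08) > species 1 (1.34)

species 2 > species 3 > species 1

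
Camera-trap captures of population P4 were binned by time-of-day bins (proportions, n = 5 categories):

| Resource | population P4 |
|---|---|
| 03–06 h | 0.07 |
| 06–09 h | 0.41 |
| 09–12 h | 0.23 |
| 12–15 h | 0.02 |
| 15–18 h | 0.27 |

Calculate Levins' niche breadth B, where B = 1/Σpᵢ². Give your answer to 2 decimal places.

3.34

Σpᵢ² = 0.07² + 0.41² + 0.23² + 0.02² + 0.27² = 0.0049 + 0.1681 + 0.0529 + 0.0004 + 0.0729 = 0.2992
B = 1 / 0.2992 = 3.3422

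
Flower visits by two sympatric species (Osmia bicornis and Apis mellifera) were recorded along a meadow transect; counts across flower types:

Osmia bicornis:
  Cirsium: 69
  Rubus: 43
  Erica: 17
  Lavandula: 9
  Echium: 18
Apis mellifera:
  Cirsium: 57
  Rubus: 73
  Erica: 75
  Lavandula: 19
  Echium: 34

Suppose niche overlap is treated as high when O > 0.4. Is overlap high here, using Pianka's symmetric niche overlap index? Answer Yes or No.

Yes

Proportions for Osmia bicornis (n=156): 69/156=0.4423, 43/156=0.2756, 17/156=0.1090, 9/156=0.0577, 18/156=0.1154
Proportions for Apis mellifera (n=258): 57/258=0.2209, 73/258=0.2829, 75/258=0.2907, 19/258=0.0736, 34/258=0.1318
Σ p₁ᵢp₂ᵢ = 0.097704 + 0.077967 + 0.031686 + 0.004247 + 0.015210 = 0.226814
Σp_1ᵢ² = 0.4423² + 0.2756² + 0.1090² + 0.0577² + 0.1154² = 0.195629 + 0.075955 + 0.011881 + 0.003329 + 0.013317 = 0.300111
Σp_2ᵢ² = 0.2209² + 0.2829² + 0.2907² + 0.0736² + 0.1318² = 0.048797 + 0.080032 + 0.084506 + 0.005417 + 0.017371 = 0.236123
O = 0.226814 / √(0.300111 × 0.236123) = 0.226814 / 0.2662013 = 0.8520
O = 0.8520 > 0.4 → Yes.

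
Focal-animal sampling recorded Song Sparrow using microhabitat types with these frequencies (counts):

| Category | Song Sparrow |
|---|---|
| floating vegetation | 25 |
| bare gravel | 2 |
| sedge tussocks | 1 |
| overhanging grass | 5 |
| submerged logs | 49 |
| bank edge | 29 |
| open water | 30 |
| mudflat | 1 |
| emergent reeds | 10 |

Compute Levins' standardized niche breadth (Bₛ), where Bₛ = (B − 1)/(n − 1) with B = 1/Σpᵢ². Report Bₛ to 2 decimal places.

0.46

Proportions for Song Sparrow (n=152): 25/152=0.1645, 2/152=0.0132, 1/152=0.0066, 5/152=0.0329, 49/152=0.3224, 29/152=0.1908, 30/152=0.1974, 1/152=0.0066, 10/152=0.0658
Σpᵢ² = 0.1645² + 0.0132² + 0.0066² + 0.0329² + 0.3224² + 0.1908² + 0.1974² + 0.0066² + 0.0658² = 0.027060 + 0.000174 + 0.000044 + 0.001082 + 0.103942 + 0.036405 + 0.038967 + 0.000044 + 0.004330 = 0.212048
B = 1 / 0.212048 = 4.7159
Bₛ = (B − 1)/(n − 1) = (4.7159 − 1)/(9 − 1) = 3.7159/8 = 0.4645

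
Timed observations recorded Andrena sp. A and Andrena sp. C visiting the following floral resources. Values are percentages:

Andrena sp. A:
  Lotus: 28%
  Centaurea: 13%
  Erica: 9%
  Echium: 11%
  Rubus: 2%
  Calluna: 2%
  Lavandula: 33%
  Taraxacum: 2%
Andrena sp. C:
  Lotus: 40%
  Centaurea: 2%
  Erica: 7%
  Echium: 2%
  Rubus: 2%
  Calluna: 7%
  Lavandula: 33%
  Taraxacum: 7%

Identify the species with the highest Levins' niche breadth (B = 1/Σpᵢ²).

Convert percentages to proportions (divide by 100).
Σp_Aᵢ² = 0.28² + 0.13² + 0.09² + 0.11² + 0.02² + 0.02² + 0.33² + 0.02² = 0.0784 + 0.0169 + 0.0081 + 0.0121 + 0.0004 + 0.0004 + 0.1089 + 0.0004 = 0.2256
B_A = 1 / 0.2256 = 4.4326
Σp_Cᵢ² = 0.40² + 0.02² + 0.07² + 0.02² + 0.02² + 0.07² + 0.33² + 0.07² = 0.1600 + 0.0004 + 0.0049 + 0.0004 + 0.0004 + 0.0049 + 0.1089 + 0.0049 = 0.2848
B_C = 1 / 0.2848 = 3.5112
Highest B → broadest niche (most generalist): Andrena sp. A (B = 4.43).

Andrena sp. A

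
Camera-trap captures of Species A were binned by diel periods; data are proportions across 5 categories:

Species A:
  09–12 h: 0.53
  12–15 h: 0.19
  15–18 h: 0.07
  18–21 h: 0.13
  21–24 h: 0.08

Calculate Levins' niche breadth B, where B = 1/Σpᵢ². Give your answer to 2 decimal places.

2.90

Σpᵢ² = 0.53² + 0.19² + 0.07² + 0.13² + 0.08² = 0.2809 + 0.0361 + 0.0049 + 0.0169 + 0.0064 = 0.3452
B = 1 / 0.3452 = 2.8969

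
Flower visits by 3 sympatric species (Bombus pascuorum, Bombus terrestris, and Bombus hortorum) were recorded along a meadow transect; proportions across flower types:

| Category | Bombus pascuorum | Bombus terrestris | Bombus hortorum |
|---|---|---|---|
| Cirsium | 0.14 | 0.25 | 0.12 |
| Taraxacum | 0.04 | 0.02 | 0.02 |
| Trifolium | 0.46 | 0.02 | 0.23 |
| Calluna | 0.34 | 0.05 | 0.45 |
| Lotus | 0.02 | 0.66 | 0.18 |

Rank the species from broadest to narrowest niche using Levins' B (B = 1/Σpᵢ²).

Σp_pascᵢ² = 0.14² + 0.04² + 0.46² + 0.34² + 0.02² = 0.0196 + 0.0016 + 0.2116 + 0.1156 + 0.0004 = 0.3488
B_pasc = 1 / 0.3488 = 2.8670
Σp_terrᵢ² = 0.25² + 0.02² + 0.02² + 0.05² + 0.66² = 0.0625 + 0.0004 + 0.0004 + 0.0025 + 0.4356 = 0.5014
B_terr = 1 / 0.5014 = 1.9944
Σp_hortᵢ² = 0.12² + 0.02² + 0.23² + 0.45² + 0.18² = 0.0144 + 0.0004 + 0.0529 + 0.2025 + 0.0324 = 0.3026
B_hort = 1 / 0.3026 = 3.3047
Ranking by B (broadest → narrowest): Bombus hortorum (3.30) > Bombus pascuorum (2.87) > Bombus terrestris (1.99)

Bombus hortorum > Bombus pascuorum > Bombus terrestris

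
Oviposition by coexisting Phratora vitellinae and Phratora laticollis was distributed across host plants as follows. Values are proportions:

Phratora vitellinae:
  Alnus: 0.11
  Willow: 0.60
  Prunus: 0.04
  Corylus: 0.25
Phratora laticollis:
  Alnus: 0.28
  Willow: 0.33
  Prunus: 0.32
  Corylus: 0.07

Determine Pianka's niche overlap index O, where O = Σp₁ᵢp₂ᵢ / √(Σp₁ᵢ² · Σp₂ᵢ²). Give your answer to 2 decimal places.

0.72

Σ p₁ᵢp₂ᵢ = 0.0308 + 0.1980 + 0.0128 + 0.0175 = 0.2591
Σp_1ᵢ² = 0.11² + 0.60² + 0.04² + 0.25² = 0.0121 + 0.3600 + 0.0016 + 0.0625 = 0.4362
Σp_2ᵢ² = 0.28² + 0.33² + 0.32² + 0.07² = 0.0784 + 0.1089 + 0.1024 + 0.0049 = 0.2946
O = 0.2591 / √(0.4362 × 0.2946) = 0.2591 / 0.35848 = 0.7228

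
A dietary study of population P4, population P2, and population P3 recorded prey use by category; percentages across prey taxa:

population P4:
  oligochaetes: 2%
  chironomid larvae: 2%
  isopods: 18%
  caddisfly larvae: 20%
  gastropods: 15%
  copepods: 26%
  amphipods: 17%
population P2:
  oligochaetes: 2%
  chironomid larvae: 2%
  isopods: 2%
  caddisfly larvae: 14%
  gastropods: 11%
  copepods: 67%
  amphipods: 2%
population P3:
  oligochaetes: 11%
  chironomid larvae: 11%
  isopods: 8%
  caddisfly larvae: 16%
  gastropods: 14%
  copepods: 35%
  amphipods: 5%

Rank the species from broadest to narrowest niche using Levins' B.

Convert percentages to proportions (divide by 100).
Σp_P4ᵢ² = 0.02² + 0.02² + 0.18² + 0.20² + 0.15² + 0.26² + 0.17² = 0.0004 + 0.0004 + 0.0324 + 0.0400 + 0.0225 + 0.0676 + 0.0289 = 0.1922
B_P4 = 1 / 0.1922 = 5.2029
Σp_P2ᵢ² = 0.02² + 0.02² + 0.02² + 0.14² + 0.11² + 0.67² + 0.02² = 0.0004 + 0.0004 + 0.0004 + 0.0196 + 0.0121 + 0.4489 + 0.0004 = 0.4822
B_P2 = 1 / 0.4822 = 2.0738
Σp_P3ᵢ² = 0.11² + 0.11² + 0.08² + 0.16² + 0.14² + 0.35² + 0.05² = 0.0121 + 0.0121 + 0.0064 + 0.0256 + 0.0196 + 0.1225 + 0.0025 = 0.2008
B_P3 = 1 / 0.2008 = 4.9801
Ranking by B (broadest → narrowest): population P4 (5.20) > population P3 (4.98) > population P2 (2.07)

population P4 > population P3 > population P2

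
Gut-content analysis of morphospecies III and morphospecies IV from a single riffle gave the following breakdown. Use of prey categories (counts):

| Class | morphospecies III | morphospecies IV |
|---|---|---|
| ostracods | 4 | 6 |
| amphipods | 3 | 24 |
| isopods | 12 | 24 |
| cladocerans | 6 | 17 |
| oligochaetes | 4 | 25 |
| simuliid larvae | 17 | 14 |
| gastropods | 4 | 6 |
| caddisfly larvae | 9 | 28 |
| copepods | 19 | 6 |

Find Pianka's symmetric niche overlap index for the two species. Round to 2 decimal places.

0.69

Proportions for morphospecies III (n=78): 4/78=0.0513, 3/78=0.0385, 12/78=0.1538, 6/78=0.0769, 4/78=0.0513, 17/78=0.2179, 4/78=0.0513, 9/78=0.1154, 19/78=0.2436
Proportions for morphospecies IV (n=150): 6/150=0.0400, 24/150=0.1600, 24/150=0.1600, 17/150=0.1133, 25/150=0.1667, 14/150=0.0933, 6/150=0.0400, 28/150=0.1867, 6/150=0.0400
Σ p₁ᵢp₂ᵢ = 0.002052 + 0.006160 + 0.024608 + 0.008713 + 0.008552 + 0.020330 + 0.002052 + 0.021545 + 0.009744 = 0.103756
Σp_1ᵢ² = 0.0513² + 0.0385² + 0.1538² + 0.0769² + 0.0513² + 0.2179² + 0.0513² + 0.1154² + 0.2436² = 0.002632 + 0.001482 + 0.023654 + 0.005914 + 0.002632 + 0.047480 + 0.002632 + 0.013317 + 0.059341 = 0.159084
Σp_2ᵢ² = 0.0400² + 0.1600² + 0.1600² + 0.1133² + 0.1667² + 0.0933² + 0.0400² + 0.1867² + 0.0400² = 0.001600 + 0.025600 + 0.025600 + 0.012837 + 0.027789 + 0.008705 + 0.001600 + 0.034857 + 0.001600 = 0.140188
O = 0.103756 / √(0.159084 × 0.140188) = 0.103756 / 0.1493374 = 0.6948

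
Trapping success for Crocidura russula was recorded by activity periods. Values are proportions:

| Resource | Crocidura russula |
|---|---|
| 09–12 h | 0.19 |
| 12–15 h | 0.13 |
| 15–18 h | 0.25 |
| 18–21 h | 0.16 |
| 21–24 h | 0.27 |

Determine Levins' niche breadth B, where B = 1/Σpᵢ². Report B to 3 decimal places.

4.673

Σpᵢ² = 0.19² + 0.13² + 0.25² + 0.16² + 0.27² = 0.0361 + 0.0169 + 0.0625 + 0.0256 + 0.0729 = 0.2140
B = 1 / 0.2140 = 4.67290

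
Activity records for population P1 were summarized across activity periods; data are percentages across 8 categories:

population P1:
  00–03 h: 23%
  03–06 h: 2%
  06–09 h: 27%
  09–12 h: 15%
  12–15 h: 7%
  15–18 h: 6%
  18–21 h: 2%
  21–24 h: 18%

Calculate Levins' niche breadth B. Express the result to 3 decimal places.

Convert percentages to proportions (divide by 100).
Σpᵢ² = 0.23² + 0.02² + 0.27² + 0.15² + 0.07² + 0.06² + 0.02² + 0.18² = 0.0529 + 0.0004 + 0.0729 + 0.0225 + 0.0049 + 0.0036 + 0.0004 + 0.0324 = 0.1900
B = 1 / 0.1900 = 5.26316

5.263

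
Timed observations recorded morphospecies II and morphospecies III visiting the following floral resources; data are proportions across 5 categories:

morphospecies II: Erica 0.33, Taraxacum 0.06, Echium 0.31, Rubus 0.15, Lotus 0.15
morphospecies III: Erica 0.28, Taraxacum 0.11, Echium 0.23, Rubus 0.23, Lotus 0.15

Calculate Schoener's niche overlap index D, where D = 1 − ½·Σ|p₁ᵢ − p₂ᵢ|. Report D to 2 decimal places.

0.87

Σ|p₁ᵢ − p₂ᵢ| = 0.05 + 0.05 + 0.08 + 0.08 + 0.00 = 0.26
D = 1 − ½ × 0.26 = 1 − 0.130 = 0.8700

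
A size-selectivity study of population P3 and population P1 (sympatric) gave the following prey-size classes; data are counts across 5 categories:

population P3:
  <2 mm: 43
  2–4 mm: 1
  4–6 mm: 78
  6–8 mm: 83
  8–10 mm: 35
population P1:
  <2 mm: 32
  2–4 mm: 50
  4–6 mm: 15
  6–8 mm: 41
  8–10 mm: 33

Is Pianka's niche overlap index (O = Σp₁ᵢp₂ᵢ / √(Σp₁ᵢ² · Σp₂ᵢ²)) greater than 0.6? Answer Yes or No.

Proportions for population P3 (n=240): 43/240=0.1792, 1/240=0.0042, 78/240=0.3250, 83/240=0.3458, 35/240=0.1458
Proportions for population P1 (n=171): 32/171=0.1871, 50/171=0.2924, 15/171=0.0877, 41/171=0.2398, 33/171=0.1930
Σ p₁ᵢp₂ᵢ = 0.033528 + 0.001228 + 0.028503 + 0.082923 + 0.028139 = 0.174321
Σp_1ᵢ² = 0.1792² + 0.0042² + 0.3250² + 0.3458² + 0.1458² = 0.032113 + 0.000018 + 0.105625 + 0.119578 + 0.021258 = 0.278592
Σp_2ᵢ² = 0.1871² + 0.2924² + 0.0877² + 0.2398² + 0.1930² = 0.035006 + 0.085498 + 0.007691 + 0.057504 + 0.037249 = 0.222948
O = 0.174321 / √(0.278592 × 0.222948) = 0.174321 / 0.2492218 = 0.6995
O = 0.6995 > 0.6 → Yes.

Yes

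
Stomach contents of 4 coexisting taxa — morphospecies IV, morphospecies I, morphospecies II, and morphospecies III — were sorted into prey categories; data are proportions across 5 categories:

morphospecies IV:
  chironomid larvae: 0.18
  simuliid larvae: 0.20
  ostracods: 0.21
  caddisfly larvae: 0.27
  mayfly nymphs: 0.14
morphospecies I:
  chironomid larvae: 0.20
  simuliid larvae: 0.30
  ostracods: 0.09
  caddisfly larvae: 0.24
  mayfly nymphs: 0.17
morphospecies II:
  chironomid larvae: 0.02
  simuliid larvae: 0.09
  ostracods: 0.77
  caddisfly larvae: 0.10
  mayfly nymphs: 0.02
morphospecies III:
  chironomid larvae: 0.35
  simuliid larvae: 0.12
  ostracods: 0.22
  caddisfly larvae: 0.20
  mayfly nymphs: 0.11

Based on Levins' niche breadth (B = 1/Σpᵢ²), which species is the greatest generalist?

morphospecies IV

Σp_IVᵢ² = 0.18² + 0.20² + 0.21² + 0.27² + 0.14² = 0.0324 + 0.0400 + 0.0441 + 0.0729 + 0.0196 = 0.2090
B_IV = 1 / 0.2090 = 4.7847
Σp_Iᵢ² = 0.20² + 0.30² + 0.09² + 0.24² + 0.17² = 0.0400 + 0.0900 + 0.0081 + 0.0576 + 0.0289 = 0.2246
B_I = 1 / 0.2246 = 4.4524
Σp_IIᵢ² = 0.02² + 0.09² + 0.77² + 0.10² + 0.02² = 0.0004 + 0.0081 + 0.5929 + 0.0100 + 0.0004 = 0.6118
B_II = 1 / 0.6118 = 1.6345
Σp_IIIᵢ² = 0.35² + 0.12² + 0.22² + 0.20² + 0.11² = 0.1225 + 0.0144 + 0.0484 + 0.0400 + 0.0121 = 0.2374
B_III = 1 / 0.2374 = 4.2123
Highest B → broadest niche (most generalist): morphospecies IV (B = 4.78).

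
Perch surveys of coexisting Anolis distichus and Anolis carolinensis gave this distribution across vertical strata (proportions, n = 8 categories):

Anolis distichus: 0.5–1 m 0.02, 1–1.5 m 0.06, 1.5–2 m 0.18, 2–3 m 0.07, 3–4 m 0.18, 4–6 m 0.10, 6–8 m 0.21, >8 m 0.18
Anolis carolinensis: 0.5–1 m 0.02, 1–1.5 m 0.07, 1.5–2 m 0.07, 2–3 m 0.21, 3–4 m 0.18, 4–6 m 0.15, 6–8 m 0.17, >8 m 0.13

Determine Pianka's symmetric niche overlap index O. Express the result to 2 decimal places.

0.88

Σ p₁ᵢp₂ᵢ = 0.0004 + 0.0042 + 0.0126 + 0.0147 + 0.0324 + 0.0150 + 0.0357 + 0.0234 = 0.1384
Σp_1ᵢ² = 0.02² + 0.06² + 0.18² + 0.07² + 0.18² + 0.10² + 0.21² + 0.18² = 0.0004 + 0.0036 + 0.0324 + 0.0049 + 0.0324 + 0.0100 + 0.0441 + 0.0324 = 0.1602
Σp_2ᵢ² = 0.02² + 0.07² + 0.07² + 0.21² + 0.18² + 0.15² + 0.17² + 0.13² = 0.0004 + 0.0049 + 0.0049 + 0.0441 + 0.0324 + 0.0225 + 0.0289 + 0.0169 = 0.1550
O = 0.1384 / √(0.1602 × 0.1550) = 0.1384 / 0.15758 = 0.8783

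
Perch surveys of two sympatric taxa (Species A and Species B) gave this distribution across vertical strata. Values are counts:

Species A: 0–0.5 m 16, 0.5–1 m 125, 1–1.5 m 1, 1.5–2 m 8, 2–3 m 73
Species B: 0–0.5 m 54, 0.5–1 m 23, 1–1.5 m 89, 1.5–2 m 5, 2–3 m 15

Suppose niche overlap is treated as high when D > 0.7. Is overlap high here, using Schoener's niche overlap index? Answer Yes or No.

Proportions for Species A (n=223): 16/223=0.0717, 125/223=0.5605, 1/223=0.0045, 8/223=0.0359, 73/223=0.3274
Proportions for Species B (n=186): 54/186=0.2903, 23/186=0.1237, 89/186=0.4785, 5/186=0.0269, 15/186=0.0806
Σ|p₁ᵢ − p₂ᵢ| = 0.2186 + 0.4368 + 0.4740 + 0.0090 + 0.2468 = 1.3852
D = 1 − ½ × 1.3852 = 1 − 0.69260 = 0.30740
D = 0.30740 < 0.7 → No.

No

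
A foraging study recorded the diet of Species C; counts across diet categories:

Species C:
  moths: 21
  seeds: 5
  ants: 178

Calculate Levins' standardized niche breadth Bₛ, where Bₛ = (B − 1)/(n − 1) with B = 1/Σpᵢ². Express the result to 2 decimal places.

Proportions for Species C (n=204): 21/204=0.1029, 5/204=0.0245, 178/204=0.8725
Σpᵢ² = 0.1029² + 0.0245² + 0.8725² = 0.010588 + 0.000600 + 0.761256 = 0.772444
B = 1 / 0.772444 = 1.2946
Bₛ = (B − 1)/(n − 1) = (1.2946 − 1)/(3 − 1) = 0.2946/2 = 0.1473

0.15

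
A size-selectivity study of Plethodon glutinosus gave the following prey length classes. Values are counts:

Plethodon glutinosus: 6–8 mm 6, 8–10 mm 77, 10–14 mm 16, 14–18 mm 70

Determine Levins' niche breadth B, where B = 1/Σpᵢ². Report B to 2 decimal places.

2.57

Proportions for Plethodon glutinosus (n=169): 6/169=0.0355, 77/169=0.4556, 16/169=0.0947, 70/169=0.4142
Σpᵢ² = 0.0355² + 0.4556² + 0.0947² + 0.4142² = 0.001260 + 0.207571 + 0.008968 + 0.171562 = 0.389361
B = 1 / 0.389361 = 2.5683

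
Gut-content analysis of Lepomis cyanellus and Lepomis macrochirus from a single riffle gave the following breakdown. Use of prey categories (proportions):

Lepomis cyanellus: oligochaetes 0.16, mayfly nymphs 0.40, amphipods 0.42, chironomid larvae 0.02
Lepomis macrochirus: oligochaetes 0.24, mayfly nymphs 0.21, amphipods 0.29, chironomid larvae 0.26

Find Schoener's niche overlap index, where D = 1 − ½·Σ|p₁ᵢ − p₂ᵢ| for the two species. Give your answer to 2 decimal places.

0.68

Σ|p₁ᵢ − p₂ᵢ| = 0.08 + 0.19 + 0.13 + 0.24 = 0.64
D = 1 − ½ × 0.64 = 1 − 0.320 = 0.6800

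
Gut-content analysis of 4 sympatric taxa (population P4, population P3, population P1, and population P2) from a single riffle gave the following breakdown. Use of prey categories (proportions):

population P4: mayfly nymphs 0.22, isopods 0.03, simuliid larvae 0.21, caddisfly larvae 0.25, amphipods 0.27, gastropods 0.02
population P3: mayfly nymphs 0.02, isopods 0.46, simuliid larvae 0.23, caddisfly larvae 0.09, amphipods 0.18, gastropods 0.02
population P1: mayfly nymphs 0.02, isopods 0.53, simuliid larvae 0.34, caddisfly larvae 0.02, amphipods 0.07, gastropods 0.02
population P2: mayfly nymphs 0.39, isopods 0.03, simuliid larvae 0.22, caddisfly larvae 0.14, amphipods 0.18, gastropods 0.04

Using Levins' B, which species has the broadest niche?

population P4

Σp_P4ᵢ² = 0.22² + 0.03² + 0.21² + 0.25² + 0.27² + 0.02² = 0.0484 + 0.0009 + 0.0441 + 0.0625 + 0.0729 + 0.0004 = 0.2292
B_P4 = 1 / 0.2292 = 4.3630
Σp_P3ᵢ² = 0.02² + 0.46² + 0.23² + 0.09² + 0.18² + 0.02² = 0.0004 + 0.2116 + 0.0529 + 0.0081 + 0.0324 + 0.0004 = 0.3058
B_P3 = 1 / 0.3058 = 3.2701
Σp_P1ᵢ² = 0.02² + 0.53² + 0.34² + 0.02² + 0.07² + 0.02² = 0.0004 + 0.2809 + 0.1156 + 0.0004 + 0.0049 + 0.0004 = 0.4026
B_P1 = 1 / 0.4026 = 2.4839
Σp_P2ᵢ² = 0.39² + 0.03² + 0.22² + 0.14² + 0.18² + 0.04² = 0.1521 + 0.0009 + 0.0484 + 0.0196 + 0.0324 + 0.0016 = 0.2550
B_P2 = 1 / 0.2550 = 3.9216
Highest B → broadest niche (most generalist): population P4 (B = 4.36).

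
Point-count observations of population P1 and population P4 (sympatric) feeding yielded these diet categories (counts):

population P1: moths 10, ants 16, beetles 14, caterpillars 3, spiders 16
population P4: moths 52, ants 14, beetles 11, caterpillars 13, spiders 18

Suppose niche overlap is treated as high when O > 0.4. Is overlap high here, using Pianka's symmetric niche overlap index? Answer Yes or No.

Yes

Proportions for population P1 (n=59): 10/59=0.1695, 16/59=0.2712, 14/59=0.2373, 3/59=0.0508, 16/59=0.2712
Proportions for population P4 (n=108): 52/108=0.4815, 14/108=0.1296, 11/108=0.1019, 13/108=0.1204, 18/108=0.1667
Σ p₁ᵢp₂ᵢ = 0.081614 + 0.035148 + 0.024181 + 0.006116 + 0.045209 = 0.192268
Σp_1ᵢ² = 0.1695² + 0.2712² + 0.2373² + 0.0508² + 0.2712² = 0.028730 + 0.073549 + 0.056311 + 0.002581 + 0.073549 = 0.234720
Σp_2ᵢ² = 0.4815² + 0.1296² + 0.1019² + 0.1204² + 0.1667² = 0.231842 + 0.016796 + 0.010384 + 0.014496 + 0.027789 = 0.301307
O = 0.192268 / √(0.234720 × 0.301307) = 0.192268 / 0.2659375 = 0.7230
O = 0.7230 > 0.4 → Yes.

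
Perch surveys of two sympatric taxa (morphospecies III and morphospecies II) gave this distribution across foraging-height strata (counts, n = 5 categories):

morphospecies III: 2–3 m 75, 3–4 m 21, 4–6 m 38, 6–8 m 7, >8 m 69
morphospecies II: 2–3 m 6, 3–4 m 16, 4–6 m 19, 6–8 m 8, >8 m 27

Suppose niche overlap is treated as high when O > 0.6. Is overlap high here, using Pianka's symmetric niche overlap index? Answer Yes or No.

Proportions for morphospecies III (n=210): 75/210=0.3571, 21/210=0.1000, 38/210=0.1810, 7/210=0.0333, 69/210=0.3286
Proportions for morphospecies II (n=76): 6/76=0.0789, 16/76=0.2105, 19/76=0.2500, 8/76=0.1053, 27/76=0.3553
Σ p₁ᵢp₂ᵢ = 0.028175 + 0.021050 + 0.045250 + 0.003506 + 0.116752 = 0.214733
Σp_1ᵢ² = 0.3571² + 0.1000² + 0.1810² + 0.0333² + 0.3286² = 0.127520 + 0.010000 + 0.032761 + 0.001109 + 0.107978 = 0.279368
Σp_2ᵢ² = 0.0789² + 0.2105² + 0.2500² + 0.1053² + 0.3553² = 0.006225 + 0.044310 + 0.062500 + 0.011088 + 0.126238 = 0.250361
O = 0.214733 / √(0.279368 × 0.250361) = 0.214733 / 0.2644671 = 0.8119
O = 0.8119 > 0.6 → Yes.

Yes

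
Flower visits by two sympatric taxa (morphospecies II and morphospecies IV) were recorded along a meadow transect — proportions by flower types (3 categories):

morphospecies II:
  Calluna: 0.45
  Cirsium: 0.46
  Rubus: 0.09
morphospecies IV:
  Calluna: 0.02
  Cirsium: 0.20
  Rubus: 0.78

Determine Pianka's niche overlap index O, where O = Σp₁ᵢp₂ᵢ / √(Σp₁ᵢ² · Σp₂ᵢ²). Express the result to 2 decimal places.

0.33

Σ p₁ᵢp₂ᵢ = 0.0090 + 0.0920 + 0.0702 = 0.1712
Σp_1ᵢ² = 0.45² + 0.46² + 0.09² = 0.2025 + 0.2116 + 0.0081 = 0.4222
Σp_2ᵢ² = 0.02² + 0.20² + 0.78² = 0.0004 + 0.0400 + 0.6084 = 0.6488
O = 0.1712 / √(0.4222 × 0.6488) = 0.1712 / 0.52338 = 0.3271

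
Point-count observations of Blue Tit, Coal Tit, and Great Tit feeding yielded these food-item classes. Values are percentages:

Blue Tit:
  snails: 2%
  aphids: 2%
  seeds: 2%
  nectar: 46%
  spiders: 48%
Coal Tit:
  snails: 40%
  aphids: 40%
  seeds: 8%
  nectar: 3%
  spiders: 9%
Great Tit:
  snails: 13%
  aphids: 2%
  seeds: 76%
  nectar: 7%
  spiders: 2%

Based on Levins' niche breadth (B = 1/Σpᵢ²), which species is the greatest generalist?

Convert percentages to proportions (divide by 100).
Σp_Blueᵢ² = 0.02² + 0.02² + 0.02² + 0.46² + 0.48² = 0.0004 + 0.0004 + 0.0004 + 0.2116 + 0.2304 = 0.4432
B_Blue = 1 / 0.4432 = 2.2563
Σp_Coalᵢ² = 0.40² + 0.40² + 0.08² + 0.03² + 0.09² = 0.1600 + 0.1600 + 0.0064 + 0.0009 + 0.0081 = 0.3354
B_Coal = 1 / 0.3354 = 2.9815
Σp_Greaᵢ² = 0.13² + 0.02² + 0.76² + 0.07² + 0.02² = 0.0169 + 0.0004 + 0.5776 + 0.0049 + 0.0004 = 0.6002
B_Grea = 1 / 0.6002 = 1.6661
Highest B → broadest niche (most generalist): Coal Tit (B = 2.98).

Coal Tit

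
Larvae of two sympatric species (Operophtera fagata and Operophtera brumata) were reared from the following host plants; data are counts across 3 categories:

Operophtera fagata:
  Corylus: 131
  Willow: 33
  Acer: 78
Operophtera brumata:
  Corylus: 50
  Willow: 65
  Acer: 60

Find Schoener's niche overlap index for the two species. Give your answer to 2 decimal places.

0.74

Proportions for Operophtera fagata (n=242): 131/242=0.5413, 33/242=0.1364, 78/242=0.3223
Proportions for Operophtera brumata (n=175): 50/175=0.2857, 65/175=0.3714, 60/175=0.3429
Σ|p₁ᵢ − p₂ᵢ| = 0.2556 + 0.2350 + 0.0206 = 0.5112
D = 1 − ½ × 0.5112 = 1 − 0.25560 = 0.74440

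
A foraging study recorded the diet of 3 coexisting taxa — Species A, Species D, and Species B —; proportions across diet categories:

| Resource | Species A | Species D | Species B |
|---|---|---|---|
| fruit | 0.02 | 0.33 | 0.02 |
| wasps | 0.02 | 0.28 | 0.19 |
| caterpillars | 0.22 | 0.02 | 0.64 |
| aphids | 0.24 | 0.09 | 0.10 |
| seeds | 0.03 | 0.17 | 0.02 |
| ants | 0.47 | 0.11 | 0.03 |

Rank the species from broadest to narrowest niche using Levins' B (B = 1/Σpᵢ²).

Σp_Aᵢ² = 0.02² + 0.02² + 0.22² + 0.24² + 0.03² + 0.47² = 0.0004 + 0.0004 + 0.0484 + 0.0576 + 0.0009 + 0.2209 = 0.3286
B_A = 1 / 0.3286 = 3.0432
Σp_Dᵢ² = 0.33² + 0.28² + 0.02² + 0.09² + 0.17² + 0.11² = 0.1089 + 0.0784 + 0.0004 + 0.0081 + 0.0289 + 0.0121 = 0.2368
B_D = 1 / 0.2368 = 4.2230
Σp_Bᵢ² = 0.02² + 0.19² + 0.64² + 0.10² + 0.02² + 0.03² = 0.0004 + 0.0361 + 0.4096 + 0.0100 + 0.0004 + 0.0009 = 0.4574
B_B = 1 / 0.4574 = 2.1863
Ranking by B (broadest → narrowest): Species D (4.22) > Species A (3.04) > Species B (2.19)

Species D > Species A > Species B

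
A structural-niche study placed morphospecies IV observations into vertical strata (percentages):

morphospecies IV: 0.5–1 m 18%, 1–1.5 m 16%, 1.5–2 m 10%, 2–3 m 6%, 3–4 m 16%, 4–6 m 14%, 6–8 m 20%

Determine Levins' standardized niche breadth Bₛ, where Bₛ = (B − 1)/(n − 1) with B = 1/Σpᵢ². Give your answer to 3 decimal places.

0.896

Convert percentages to proportions (divide by 100).
Σpᵢ² = 0.18² + 0.16² + 0.10² + 0.06² + 0.16² + 0.14² + 0.20² = 0.0324 + 0.0256 + 0.0100 + 0.0036 + 0.0256 + 0.0196 + 0.0400 = 0.1568
B = 1 / 0.1568 = 6.37755
Bₛ = (B − 1)/(n − 1) = (6.37755 − 1)/(7 − 1) = 5.37755/6 = 0.89626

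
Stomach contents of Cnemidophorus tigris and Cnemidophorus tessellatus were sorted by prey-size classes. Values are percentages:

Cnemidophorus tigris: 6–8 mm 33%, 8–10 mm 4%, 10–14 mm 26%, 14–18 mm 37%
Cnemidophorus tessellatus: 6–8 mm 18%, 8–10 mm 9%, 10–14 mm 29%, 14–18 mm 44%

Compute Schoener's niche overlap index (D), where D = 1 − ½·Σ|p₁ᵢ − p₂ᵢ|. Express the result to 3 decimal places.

Convert percentages to proportions (divide by 100).
Σ|p₁ᵢ − p₂ᵢ| = 0.15 + 0.05 + 0.03 + 0.07 = 0.30
D = 1 − ½ × 0.30 = 1 − 0.150 = 0.85000

0.850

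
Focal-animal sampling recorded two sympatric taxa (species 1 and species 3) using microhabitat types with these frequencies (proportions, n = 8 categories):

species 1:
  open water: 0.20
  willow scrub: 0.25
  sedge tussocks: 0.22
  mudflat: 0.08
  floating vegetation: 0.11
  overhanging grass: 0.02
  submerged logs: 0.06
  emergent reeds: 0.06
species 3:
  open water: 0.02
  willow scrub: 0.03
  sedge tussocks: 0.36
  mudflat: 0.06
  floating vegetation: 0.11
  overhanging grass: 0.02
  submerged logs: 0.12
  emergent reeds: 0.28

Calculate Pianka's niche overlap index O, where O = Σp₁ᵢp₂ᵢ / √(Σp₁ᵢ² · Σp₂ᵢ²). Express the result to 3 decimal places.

0.641

Σ p₁ᵢp₂ᵢ = 0.0040 + 0.0075 + 0.0792 + 0.0048 + 0.0121 + 0.0004 + 0.0072 + 0.0168 = 0.1320
Σp_1ᵢ² = 0.20² + 0.25² + 0.22² + 0.08² + 0.11² + 0.02² + 0.06² + 0.06² = 0.0400 + 0.0625 + 0.0484 + 0.0064 + 0.0121 + 0.0004 + 0.0036 + 0.0036 = 0.1770
Σp_2ᵢ² = 0.02² + 0.03² + 0.36² + 0.06² + 0.11² + 0.02² + 0.12² + 0.28² = 0.0004 + 0.0009 + 0.1296 + 0.0036 + 0.0121 + 0.0004 + 0.0144 + 0.0784 = 0.2398
O = 0.1320 / √(0.1770 × 0.2398) = 0.1320 / 0.206021 = 0.64071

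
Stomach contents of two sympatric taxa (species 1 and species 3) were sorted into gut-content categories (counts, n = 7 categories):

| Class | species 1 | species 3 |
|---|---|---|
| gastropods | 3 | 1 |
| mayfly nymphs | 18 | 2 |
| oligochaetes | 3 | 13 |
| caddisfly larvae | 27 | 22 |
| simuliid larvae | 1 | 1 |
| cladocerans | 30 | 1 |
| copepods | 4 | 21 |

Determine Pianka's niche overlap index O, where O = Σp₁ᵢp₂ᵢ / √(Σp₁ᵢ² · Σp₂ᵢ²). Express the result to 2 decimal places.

Proportions for species 1 (n=86): 3/86=0.0349, 18/86=0.2093, 3/86=0.0349, 27/86=0.3140, 1/86=0.0116, 30/86=0.3488, 4/86=0.0465
Proportions for species 3 (n=61): 1/61=0.0164, 2/61=0.0328, 13/61=0.2131, 22/61=0.3607, 1/61=0.0164, 1/61=0.0164, 21/61=0.3443
Σ p₁ᵢp₂ᵢ = 0.000572 + 0.006865 + 0.007437 + 0.113260 + 0.000190 + 0.005720 + 0.016010 = 0.150054
Σp_1ᵢ² = 0.0349² + 0.2093² + 0.0349² + 0.3140² + 0.0116² + 0.3488² + 0.0465² = 0.001218 + 0.043806 + 0.001218 + 0.098596 + 0.000135 + 0.121661 + 0.002162 = 0.268796
Σp_2ᵢ² = 0.0164² + 0.0328² + 0.2131² + 0.3607² + 0.0164² + 0.0164² + 0.3443² = 0.000269 + 0.001076 + 0.045412 + 0.130104 + 0.000269 + 0.000269 + 0.118542 = 0.295941
O = 0.150054 / √(0.268796 × 0.295941) = 0.150054 / 0.2820421 = 0.5320

0.53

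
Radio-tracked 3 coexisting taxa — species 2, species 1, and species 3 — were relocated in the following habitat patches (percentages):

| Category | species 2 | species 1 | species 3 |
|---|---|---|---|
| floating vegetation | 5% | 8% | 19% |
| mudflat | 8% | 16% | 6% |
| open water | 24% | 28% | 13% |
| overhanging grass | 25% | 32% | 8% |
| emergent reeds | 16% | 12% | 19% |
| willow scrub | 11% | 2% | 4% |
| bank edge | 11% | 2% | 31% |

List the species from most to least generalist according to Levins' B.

species 2 > species 3 > species 1

Convert percentages to proportions (divide by 100).
Σp_2ᵢ² = 0.05² + 0.08² + 0.24² + 0.25² + 0.16² + 0.11² + 0.11² = 0.0025 + 0.0064 + 0.0576 + 0.0625 + 0.0256 + 0.0121 + 0.0121 = 0.1788
B_2 = 1 / 0.1788 = 5.5928
Σp_1ᵢ² = 0.08² + 0.16² + 0.28² + 0.32² + 0.12² + 0.02² + 0.02² = 0.0064 + 0.0256 + 0.0784 + 0.1024 + 0.0144 + 0.0004 + 0.0004 = 0.2280
B_1 = 1 / 0.2280 = 4.3860
Σp_3ᵢ² = 0.19² + 0.06² + 0.13² + 0.08² + 0.19² + 0.04² + 0.31² = 0.0361 + 0.0036 + 0.0169 + 0.0064 + 0.0361 + 0.0016 + 0.0961 = 0.1968
B_3 = 1 / 0.1968 = 5.0813
Ranking by B (broadest → narrowest): species 2 (5.59) > species 3 (5.08) > species 1 (4.39)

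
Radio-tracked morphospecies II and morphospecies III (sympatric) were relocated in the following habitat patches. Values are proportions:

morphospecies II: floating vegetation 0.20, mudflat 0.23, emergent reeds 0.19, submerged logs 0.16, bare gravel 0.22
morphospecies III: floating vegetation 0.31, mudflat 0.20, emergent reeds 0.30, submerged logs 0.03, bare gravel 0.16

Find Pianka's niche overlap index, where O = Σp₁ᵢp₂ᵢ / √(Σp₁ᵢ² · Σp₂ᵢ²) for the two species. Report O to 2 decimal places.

0.91

Σ p₁ᵢp₂ᵢ = 0.0620 + 0.0460 + 0.0570 + 0.0048 + 0.0352 = 0.2050
Σp_1ᵢ² = 0.20² + 0.23² + 0.19² + 0.16² + 0.22² = 0.0400 + 0.0529 + 0.0361 + 0.0256 + 0.0484 = 0.2030
Σp_2ᵢ² = 0.31² + 0.20² + 0.30² + 0.03² + 0.16² = 0.0961 + 0.0400 + 0.0900 + 0.0009 + 0.0256 = 0.2526
O = 0.2050 / √(0.2030 × 0.2526) = 0.2050 / 0.22645 = 0.9053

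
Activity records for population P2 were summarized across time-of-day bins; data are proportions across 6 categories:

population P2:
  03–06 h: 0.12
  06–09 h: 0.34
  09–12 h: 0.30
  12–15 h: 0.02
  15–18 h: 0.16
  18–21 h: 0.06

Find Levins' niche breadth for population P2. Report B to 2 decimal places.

4.01

Σpᵢ² = 0.12² + 0.34² + 0.30² + 0.02² + 0.16² + 0.06² = 0.0144 + 0.1156 + 0.0900 + 0.0004 + 0.0256 + 0.0036 = 0.2496
B = 1 / 0.2496 = 4.0064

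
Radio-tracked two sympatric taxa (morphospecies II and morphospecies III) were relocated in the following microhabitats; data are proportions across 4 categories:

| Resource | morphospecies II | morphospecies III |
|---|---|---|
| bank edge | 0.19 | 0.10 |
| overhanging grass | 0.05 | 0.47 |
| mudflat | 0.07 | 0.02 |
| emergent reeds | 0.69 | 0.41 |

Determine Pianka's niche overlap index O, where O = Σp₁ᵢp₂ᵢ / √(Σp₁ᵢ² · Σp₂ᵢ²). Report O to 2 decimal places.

0.72

Σ p₁ᵢp₂ᵢ = 0.0190 + 0.0235 + 0.0014 + 0.2829 = 0.3268
Σp_1ᵢ² = 0.19² + 0.05² + 0.07² + 0.69² = 0.0361 + 0.0025 + 0.0049 + 0.4761 = 0.5196
Σp_2ᵢ² = 0.10² + 0.47² + 0.02² + 0.41² = 0.0100 + 0.2209 + 0.0004 + 0.1681 = 0.3994
O = 0.3268 / √(0.5196 × 0.3994) = 0.3268 / 0.45555 = 0.7174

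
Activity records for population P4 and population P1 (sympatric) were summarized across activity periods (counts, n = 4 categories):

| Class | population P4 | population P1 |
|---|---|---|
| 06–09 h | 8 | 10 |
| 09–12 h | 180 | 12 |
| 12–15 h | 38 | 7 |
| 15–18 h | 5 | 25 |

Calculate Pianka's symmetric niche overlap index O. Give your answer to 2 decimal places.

Proportions for population P4 (n=231): 8/231=0.0346, 180/231=0.7792, 38/231=0.1645, 5/231=0.0216
Proportions for population P1 (n=54): 10/54=0.1852, 12/54=0.2222, 7/54=0.1296, 25/54=0.4630
Σ p₁ᵢp₂ᵢ = 0.006408 + 0.173138 + 0.021319 + 0.010001 = 0.210866
Σp_1ᵢ² = 0.0346² + 0.7792² + 0.1645² + 0.0216² = 0.001197 + 0.607153 + 0.027060 + 0.000467 = 0.635877
Σp_2ᵢ² = 0.1852² + 0.2222² + 0.1296² + 0.4630² = 0.034299 + 0.049373 + 0.016796 + 0.214369 = 0.314837
O = 0.210866 / √(0.635877 × 0.314837) = 0.210866 / 0.4474345 = 0.4713

0.47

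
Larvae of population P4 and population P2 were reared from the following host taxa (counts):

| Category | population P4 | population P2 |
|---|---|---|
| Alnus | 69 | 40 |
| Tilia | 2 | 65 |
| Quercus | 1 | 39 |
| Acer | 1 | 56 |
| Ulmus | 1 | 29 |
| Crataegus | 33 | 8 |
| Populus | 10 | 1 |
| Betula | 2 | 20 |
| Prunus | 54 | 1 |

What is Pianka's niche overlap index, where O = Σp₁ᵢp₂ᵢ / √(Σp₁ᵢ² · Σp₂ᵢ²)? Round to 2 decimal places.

Proportions for population P4 (n=173): 69/173=0.3988, 2/173=0.0116, 1/173=0.0058, 1/173=0.0058, 1/173=0.0058, 33/173=0.1908, 10/173=0.0578, 2/173=0.0116, 54/173=0.3121
Proportions for population P2 (n=259): 40/259=0.1544, 65/259=0.2510, 39/259=0.1506, 56/259=0.2162, 29/259=0.1120, 8/259=0.0309, 1/259=0.0039, 20/259=0.0772, 1/259=0.0039
Σ p₁ᵢp₂ᵢ = 0.061575 + 0.002912 + 0.000873 + 0.001254 + 0.000650 + 0.005896 + 0.000225 + 0.000896 + 0.001217 = 0.075498
Σp_1ᵢ² = 0.3988² + 0.0116² + 0.0058² + 0.0058² + 0.0058² + 0.1908² + 0.0578² + 0.0116² + 0.3121² = 0.159041 + 0.000135 + 0.000034 + 0.000034 + 0.000034 + 0.036405 + 0.003341 + 0.000135 + 0.097406 = 0.296565
Σp_2ᵢ² = 0.1544² + 0.2510² + 0.1506² + 0.2162² + 0.1120² + 0.0309² + 0.0039² + 0.0772² + 0.0039² = 0.023839 + 0.063001 + 0.022680 + 0.046742 + 0.012544 + 0.000955 + 0.000015 + 0.005960 + 0.000015 = 0.175751
O = 0.075498 / √(0.296565 × 0.175751) = 0.075498 / 0.2283015 = 0.3307

0.33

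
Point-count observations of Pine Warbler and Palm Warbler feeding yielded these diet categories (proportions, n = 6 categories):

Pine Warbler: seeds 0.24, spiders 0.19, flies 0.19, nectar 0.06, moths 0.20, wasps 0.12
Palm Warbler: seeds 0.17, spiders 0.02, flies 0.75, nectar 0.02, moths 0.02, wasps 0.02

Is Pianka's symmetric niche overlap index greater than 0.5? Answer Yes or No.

Σ p₁ᵢp₂ᵢ = 0.0408 + 0.0038 + 0.1425 + 0.0012 + 0.0040 + 0.0024 = 0.1947
Σp_1ᵢ² = 0.24² + 0.19² + 0.19² + 0.06² + 0.20² + 0.12² = 0.0576 + 0.0361 + 0.0361 + 0.0036 + 0.0400 + 0.0144 = 0.1878
Σp_2ᵢ² = 0.17² + 0.02² + 0.75² + 0.02² + 0.02² + 0.02² = 0.0289 + 0.0004 + 0.5625 + 0.0004 + 0.0004 + 0.0004 = 0.5930
O = 0.1947 / √(0.1878 × 0.5930) = 0.1947 / 0.33371 = 0.5834
O = 0.5834 > 0.5 → Yes.

Yes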